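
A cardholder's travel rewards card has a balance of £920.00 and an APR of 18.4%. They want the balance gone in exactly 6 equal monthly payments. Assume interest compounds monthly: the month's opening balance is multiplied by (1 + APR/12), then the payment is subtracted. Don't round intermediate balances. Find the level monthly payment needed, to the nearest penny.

£161.67

Monthly rate r = 18.4%/12 = 1.53333% = 0.0153333.
Level-payment amortization: P = B₀·r / (1 − (1+r)^(−n)) = 920.00·0.0153333 / (1 − 1.01533^(−6)).
Denominator 1 − (1+r)^(−6) = 0.0872577916.
P = 14.1067 / 0.0872577916 ≈ 161.67.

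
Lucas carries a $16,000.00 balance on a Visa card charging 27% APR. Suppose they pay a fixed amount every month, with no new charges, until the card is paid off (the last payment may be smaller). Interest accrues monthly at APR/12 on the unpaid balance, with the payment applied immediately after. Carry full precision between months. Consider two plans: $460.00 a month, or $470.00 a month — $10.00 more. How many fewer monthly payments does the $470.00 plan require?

3 fewer payments

Monthly rate r = 27%/12 = 2.25% = 0.0225.
At $460.00/mo: n = ⌈−ln(1 − rB₀/P)/ln(1+r)⌉ = 69 payments (last $270.31); total interest = total paid − $16,000.00 = $15,550.31.
At $470.00/mo: 66 payments (last $126.98); total interest $14,676.98.
Payments saved = 69 − 66 = 3.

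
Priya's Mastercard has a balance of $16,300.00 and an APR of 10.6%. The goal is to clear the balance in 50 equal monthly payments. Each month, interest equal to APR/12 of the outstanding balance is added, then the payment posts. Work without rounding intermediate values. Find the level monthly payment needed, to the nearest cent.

$404.69

Monthly rate r = 10.6%/12 = 0.883333% = 0.00883333.
Level-payment amortization: P = B₀·r / (1 − (1+r)^(−n)) = 16300.00·0.00883333 / (1 − 1.00883^(−50)).
Denominator 1 − (1+r)^(−50) = 0.35578798.
P = 143.983 / 0.35578798 ≈ 404.69.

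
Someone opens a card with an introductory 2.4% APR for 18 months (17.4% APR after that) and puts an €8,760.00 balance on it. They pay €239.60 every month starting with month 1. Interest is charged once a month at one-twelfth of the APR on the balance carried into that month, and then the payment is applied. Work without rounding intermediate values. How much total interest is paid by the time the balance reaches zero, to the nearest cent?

€1,114.75

Promo months 1–18 at r₀ = 2.4%/12 = 0.002; months 19+ at r₁ = 17.4%/12 = 0.0145.
After month 18: iterate B ← B·(1+r₀) − €239.60 for 18 months → €4,693.87.
Then at r₁ with €239.60/mo: n₂ = −ln(1 − r₁·B/P)/ln(1+r₁) ≈ 23.21 → 24 more payments.
Total paid = 41·€239.60 + €51.15 = €9,874.75; interest = €9,874.75 − €8,760.00 = €1,114.75.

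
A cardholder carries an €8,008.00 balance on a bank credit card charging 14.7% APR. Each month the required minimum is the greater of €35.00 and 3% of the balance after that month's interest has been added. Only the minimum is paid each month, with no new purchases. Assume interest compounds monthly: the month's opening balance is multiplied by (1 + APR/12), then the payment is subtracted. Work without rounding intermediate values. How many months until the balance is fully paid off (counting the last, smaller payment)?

Monthly rate r = 14.7%/12 = 1.225% = 0.01225.
While 3% of the post-interest balance exceeds €35.00, each month B ← (B·(1+r))·(1 − 0.03), i.e. B shrinks by the factor (1+r)·0.97 = 0.98188.
This holds for months 1–107. Entering month 108 the balance is €1,132.12; 3% of the post-interest balance is now below €35.00, so the flat €35.00 minimum applies from here.
From month 108 a fixed €35.00 at rate r clears €1,132.12 in 42 more payments. Total: 107 + 42 = 149 months.

149 months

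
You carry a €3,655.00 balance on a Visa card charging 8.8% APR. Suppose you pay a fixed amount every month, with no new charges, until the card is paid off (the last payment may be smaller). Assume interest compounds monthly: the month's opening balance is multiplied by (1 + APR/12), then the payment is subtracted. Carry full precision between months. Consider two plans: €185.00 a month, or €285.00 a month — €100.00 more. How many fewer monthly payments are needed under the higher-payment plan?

8 fewer payments

Monthly rate r = 8.8%/12 = 0.733333% = 0.00733333.
At €185.00/mo: n = ⌈−ln(1 − rB₀/P)/ln(1+r)⌉ = 22 payments (last €78.12); total interest = total paid − €3,655.00 = €308.12.
At €285.00/mo: 14 payments (last €147.79); total interest €197.79.
Payments saved = 22 − 14 = 8.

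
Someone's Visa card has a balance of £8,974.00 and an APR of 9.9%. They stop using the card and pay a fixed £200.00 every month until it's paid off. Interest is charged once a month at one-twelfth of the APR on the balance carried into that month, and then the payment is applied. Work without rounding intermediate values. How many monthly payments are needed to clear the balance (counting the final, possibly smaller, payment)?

Monthly rate r = 9.9%/12 = 0.825% = 0.00825.
Recurrence: B ← B·(1+r) − £200.00.
Month 1: interest £74.04; balance after payment £8,848.04.
Month 2: interest £73.00; balance after payment £8,721.03.
Closed form: n = −ln(1 − rB₀/P)/ln(1+r) = −ln(0.62982)/ln(1.00825) ≈ 56.269, so the balance reaches zero during payment 57.

57 payments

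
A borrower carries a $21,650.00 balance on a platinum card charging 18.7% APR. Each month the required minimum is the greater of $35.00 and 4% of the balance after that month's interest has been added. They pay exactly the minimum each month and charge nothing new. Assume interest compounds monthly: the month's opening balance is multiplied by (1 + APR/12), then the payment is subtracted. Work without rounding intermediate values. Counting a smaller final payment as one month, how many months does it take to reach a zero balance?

Monthly rate r = 18.7%/12 = 1.55833% = 0.0155833.
While 4% of the post-interest balance exceeds $35.00, each month B ← (B·(1+r))·(1 − 0.04), i.e. B shrinks by the factor (1+r)·0.96 = 0.97496.
This holds for months 1–128. Entering month 129 the balance is $842.88; 4% of the post-interest balance is now below $35.00, so the flat $35.00 minimum applies from here.
From month 129 a fixed $35.00 at rate r clears $842.88 in 31 more payments. Total: 128 + 31 = 159 months.

159 months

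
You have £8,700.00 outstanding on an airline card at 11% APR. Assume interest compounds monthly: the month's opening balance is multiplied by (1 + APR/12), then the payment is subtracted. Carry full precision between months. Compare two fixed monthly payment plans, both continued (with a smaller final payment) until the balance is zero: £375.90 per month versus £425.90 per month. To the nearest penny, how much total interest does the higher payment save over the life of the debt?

Monthly rate r = 11%/12 = 0.916667% = 0.00916667.
At £375.90/mo: n = ⌈−ln(1 − rB₀/P)/ln(1+r)⌉ = 27 payments (last £50.02); total interest = total paid − £8,700.00 = £1,123.42.
At £425.90/mo: 23 payments (last £307.71); total interest £977.51.
Interest saved = £1,123.42 − £977.51 = £145.91.

£145.91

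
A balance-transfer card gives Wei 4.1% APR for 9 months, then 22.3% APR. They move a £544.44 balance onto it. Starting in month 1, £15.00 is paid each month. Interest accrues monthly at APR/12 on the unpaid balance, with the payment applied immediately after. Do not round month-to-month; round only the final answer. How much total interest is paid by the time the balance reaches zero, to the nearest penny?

Promo months 1–9 at r₀ = 4.1%/12 = 0.00341667; months 10+ at r₁ = 22.3%/12 = 0.0185833.
After month 9: iterate B ← B·(1+r₀) − £15.00 for 9 months → £424.55.
Then at r₁ with £15.00/mo: n₂ = −ln(1 − r₁·B/P)/ln(1+r₁) ≈ 40.54 → 41 more payments.
Total paid = 49·£15.00 + £8.16 = £743.16; interest = £743.16 − £544.44 = £198.72.

£198.72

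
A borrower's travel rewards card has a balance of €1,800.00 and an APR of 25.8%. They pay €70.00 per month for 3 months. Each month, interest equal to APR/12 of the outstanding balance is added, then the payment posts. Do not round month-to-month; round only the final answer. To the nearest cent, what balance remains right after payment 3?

€1,704.07

Monthly rate r = 25.8%/12 = 2.15% = 0.0215.
Each month: B ← B·(1+r) − €70.00.
Month 1: interest €38.70; balance after payment €1,768.70.
Month 2: interest €38.03; balance after payment €1,736.73.
Month 3: interest €37.34; balance after payment €1,704.07.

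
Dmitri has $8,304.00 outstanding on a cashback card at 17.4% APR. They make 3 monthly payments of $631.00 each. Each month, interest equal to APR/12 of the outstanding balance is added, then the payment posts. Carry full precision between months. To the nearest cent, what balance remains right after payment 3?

Monthly rate r = 17.4%/12 = 1.45% = 0.0145.
Each month: B ← B·(1+r) − $631.00.
Month 1: interest $120.41; balance after payment $7,793.41.
Month 2: interest $113.00; balance after payment $7,275.41.
Month 3: interest $105.49; balance after payment $6,749.91.

$6,749.91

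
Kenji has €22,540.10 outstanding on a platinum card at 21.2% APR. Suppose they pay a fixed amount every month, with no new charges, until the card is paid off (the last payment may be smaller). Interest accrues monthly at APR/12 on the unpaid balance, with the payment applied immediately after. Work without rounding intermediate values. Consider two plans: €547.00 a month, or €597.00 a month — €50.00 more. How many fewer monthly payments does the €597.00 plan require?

12 fewer payments

Monthly rate r = 21.2%/12 = 1.76667% = 0.0176667.
At €547.00/mo: n = ⌈−ln(1 − rB₀/P)/ln(1+r)⌉ = 75 payments (last €187.95); total interest = total paid − €22,540.10 = €18,125.85.
At €597.00/mo: 63 payments (last €474.36); total interest €14,948.26.
Payments saved = 75 − 63 = 12.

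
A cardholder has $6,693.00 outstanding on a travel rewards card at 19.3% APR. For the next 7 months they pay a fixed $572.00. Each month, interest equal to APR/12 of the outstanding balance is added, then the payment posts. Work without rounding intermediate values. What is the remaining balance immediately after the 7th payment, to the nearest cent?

$3,281.41

Monthly rate r = 19.3%/12 = 1.60833% = 0.0160833.
Each month: B ← B·(1+r) − $572.00.
Month 1: interest $107.65; balance after payment $6,228.65.
Month 2: interest $100.18; balance after payment $5,756.82.
Month 3: interest $92.59; balance after payment $5,277.41.
Month 4: interest $84.88; balance after payment $4,790.29.
Month 5: interest $77.04; balance after payment $4,295.33.
Month 6: interest $69.08; balance after payment $3,792.42.
Month 7: interest $60.99; balance after payment $3,281.41.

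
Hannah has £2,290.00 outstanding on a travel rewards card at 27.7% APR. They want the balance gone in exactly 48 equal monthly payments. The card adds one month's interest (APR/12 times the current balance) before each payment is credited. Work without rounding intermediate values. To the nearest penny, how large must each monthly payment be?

£79.42

Monthly rate r = 27.7%/12 = 2.30833% = 0.0230833.
Level-payment amortization: P = B₀·r / (1 − (1+r)^(−n)) = 2290.00·0.0230833 / (1 − 1.02308^(−48)).
Denominator 1 − (1+r)^(−48) = 0.665595949.
P = 52.8608 / 0.665595949 ≈ 79.42.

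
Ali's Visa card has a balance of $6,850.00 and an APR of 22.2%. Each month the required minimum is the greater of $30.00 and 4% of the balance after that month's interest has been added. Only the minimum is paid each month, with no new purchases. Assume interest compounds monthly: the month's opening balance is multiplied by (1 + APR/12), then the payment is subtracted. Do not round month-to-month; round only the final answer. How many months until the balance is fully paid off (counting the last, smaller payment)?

133 months

Monthly rate r = 22.2%/12 = 1.85% = 0.0185.
While 4% of the post-interest balance exceeds $30.00, each month B ← (B·(1+r))·(1 − 0.04), i.e. B shrinks by the factor (1+r)·0.96 = 0.97776.
This holds for months 1–100. Entering month 101 the balance is $722.63; 4% of the post-interest balance is now below $30.00, so the flat $30.00 minimum applies from here.
From month 101 a fixed $30.00 at rate r clears $722.63 in 33 more payments. Total: 100 + 33 = 133 months.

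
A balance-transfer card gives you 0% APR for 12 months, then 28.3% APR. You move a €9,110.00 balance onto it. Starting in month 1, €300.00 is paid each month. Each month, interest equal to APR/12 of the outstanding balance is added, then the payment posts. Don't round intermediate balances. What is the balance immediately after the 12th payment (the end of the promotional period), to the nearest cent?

Promo months 1–12 at r₀ = 0%/12 = 0; months 13+ at r₁ = 28.3%/12 = 0.0235833.
After month 12 (no interest yet): B = €9,110.00 − 12·€300.00 = €5,510.00.

€5,510.00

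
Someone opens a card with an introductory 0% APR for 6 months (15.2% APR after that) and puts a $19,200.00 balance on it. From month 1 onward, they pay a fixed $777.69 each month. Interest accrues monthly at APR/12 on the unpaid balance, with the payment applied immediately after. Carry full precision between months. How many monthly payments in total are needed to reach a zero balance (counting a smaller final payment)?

28 months

Promo months 1–6 at r₀ = 0%/12 = 0; months 7+ at r₁ = 15.2%/12 = 0.0126667.
After month 6 (no interest yet): B = $19,200.00 − 6·$777.69 = $14,533.86.
Then at r₁ with $777.69/mo: n₂ = −ln(1 − r₁·B/P)/ln(1+r₁) ≈ 21.46 → 22 more payments.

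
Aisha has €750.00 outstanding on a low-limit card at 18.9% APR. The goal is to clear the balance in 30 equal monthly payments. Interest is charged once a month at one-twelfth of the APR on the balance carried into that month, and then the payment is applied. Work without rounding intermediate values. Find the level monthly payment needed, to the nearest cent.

Monthly rate r = 18.9%/12 = 1.575% = 0.01575.
Level-payment amortization: P = B₀·r / (1 − (1+r)^(−n)) = 750.00·0.01575 / (1 − 1.01575^(−30)).
Denominator 1 − (1+r)^(−30) = 0.37425834.
P = 11.8125 / 0.37425834 ≈ 31.56.

€31.56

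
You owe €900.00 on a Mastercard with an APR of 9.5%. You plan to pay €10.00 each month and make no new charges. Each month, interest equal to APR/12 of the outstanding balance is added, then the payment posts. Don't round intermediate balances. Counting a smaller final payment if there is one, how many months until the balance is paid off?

159 months

Monthly rate r = 9.5%/12 = 0.791667% = 0.00791667.
Recurrence: B ← B·(1+r) − €10.00.
Month 1: interest €7.13; balance after payment €897.12.
Month 2: interest €7.10; balance after payment €894.23.
Closed form: n = −ln(1 − rB₀/P)/ln(1+r) = −ln(0.2875)/ln(1.00792) ≈ 158.079, so the balance reaches zero during payment 159.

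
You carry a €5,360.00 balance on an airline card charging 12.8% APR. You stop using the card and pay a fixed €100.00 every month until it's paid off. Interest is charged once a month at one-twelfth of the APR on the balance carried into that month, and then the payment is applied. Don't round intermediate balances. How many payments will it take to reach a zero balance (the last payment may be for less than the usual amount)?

Monthly rate r = 12.8%/12 = 1.06667% = 0.0106667.
Recurrence: B ← B·(1+r) − €100.00.
Month 1: interest €57.17; balance after payment €5,317.17.
Month 2: interest €56.72; balance after payment €5,273.89.
Closed form: n = −ln(1 − rB₀/P)/ln(1+r) = −ln(0.42827)/ln(1.01067) ≈ 79.924, so the balance reaches zero during payment 80.

80 months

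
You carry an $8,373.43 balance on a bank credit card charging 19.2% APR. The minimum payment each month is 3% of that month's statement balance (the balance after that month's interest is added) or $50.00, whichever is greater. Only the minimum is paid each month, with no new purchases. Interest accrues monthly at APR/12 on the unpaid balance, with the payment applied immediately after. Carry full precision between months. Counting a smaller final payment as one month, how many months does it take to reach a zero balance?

159 months

Monthly rate r = 19.2%/12 = 1.6% = 0.016.
While 3% of the post-interest balance exceeds $50.00, each month B ← (B·(1+r))·(1 − 0.03), i.e. B shrinks by the factor (1+r)·0.97 = 0.98552.
This holds for months 1–112. Entering month 113 the balance is $1,634.68; 3% of the post-interest balance is now below $50.00, so the flat $50.00 minimum applies from here.
From month 113 a fixed $50.00 at rate r clears $1,634.68 in 47 more payments. Total: 112 + 47 = 159 months.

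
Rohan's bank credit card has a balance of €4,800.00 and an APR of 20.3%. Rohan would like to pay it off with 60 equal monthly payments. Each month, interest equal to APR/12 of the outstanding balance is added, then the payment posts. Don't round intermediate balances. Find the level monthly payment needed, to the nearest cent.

Monthly rate r = 20.3%/12 = 1.69167% = 0.0169167.
Level-payment amortization: P = B₀·r / (1 − (1+r)^(−n)) = 4800.00·0.0169167 / (1 − 1.01692^(−60)).
Denominator 1 − (1+r)^(−60) = 0.634507822.
P = 81.2 / 0.634507822 ≈ 127.97.

€127.97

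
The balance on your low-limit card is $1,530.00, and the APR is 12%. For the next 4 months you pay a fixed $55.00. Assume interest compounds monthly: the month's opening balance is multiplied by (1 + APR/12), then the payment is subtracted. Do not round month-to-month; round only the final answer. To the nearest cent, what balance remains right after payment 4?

$1,368.80

Monthly rate r = 12%/12 = 1% = 0.01.
Each month: B ← B·(1+r) − $55.00.
Month 1: interest $15.30; balance after payment $1,490.30.
Month 2: interest $14.90; balance after payment $1,450.20.
Month 3: interest $14.50; balance after payment $1,409.71.
Month 4: interest $14.10; balance after payment $1,368.80.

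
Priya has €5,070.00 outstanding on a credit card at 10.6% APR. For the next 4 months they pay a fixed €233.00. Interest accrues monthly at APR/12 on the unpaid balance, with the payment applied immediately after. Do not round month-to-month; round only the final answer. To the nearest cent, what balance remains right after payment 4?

€4,307.11

Monthly rate r = 10.6%/12 = 0.883333% = 0.00883333.
Each month: B ← B·(1+r) − €233.00.
Month 1: interest €44.79; balance after payment €4,881.78.
Month 2: interest €43.12; balance after payment €4,691.91.
Month 3: interest €41.45; balance after payment €4,500.35.
Month 4: interest €39.75; balance after payment €4,307.11.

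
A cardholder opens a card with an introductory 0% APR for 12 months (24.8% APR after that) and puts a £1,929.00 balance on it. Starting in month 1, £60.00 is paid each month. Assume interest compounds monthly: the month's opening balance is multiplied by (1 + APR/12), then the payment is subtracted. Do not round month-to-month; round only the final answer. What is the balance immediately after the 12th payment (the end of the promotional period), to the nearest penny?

Promo months 1–12 at r₀ = 0%/12 = 0; months 13+ at r₁ = 24.8%/12 = 0.0206667.
After month 12 (no interest yet): B = £1,929.00 − 12·£60.00 = £1,209.00.

£1,209.00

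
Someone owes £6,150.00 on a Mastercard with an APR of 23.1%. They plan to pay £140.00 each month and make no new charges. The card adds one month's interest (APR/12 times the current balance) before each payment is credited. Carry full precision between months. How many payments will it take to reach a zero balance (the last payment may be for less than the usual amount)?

98 months

Monthly rate r = 23.1%/12 = 1.925% = 0.01925.
Recurrence: B ← B·(1+r) − £140.00.
Month 1: interest £118.39; balance after payment £6,128.39.
Month 2: interest £117.97; balance after payment £6,106.36.
Closed form: n = −ln(1 − rB₀/P)/ln(1+r) = −ln(0.15437)/ln(1.01925) ≈ 97.989, so the balance reaches zero during payment 98.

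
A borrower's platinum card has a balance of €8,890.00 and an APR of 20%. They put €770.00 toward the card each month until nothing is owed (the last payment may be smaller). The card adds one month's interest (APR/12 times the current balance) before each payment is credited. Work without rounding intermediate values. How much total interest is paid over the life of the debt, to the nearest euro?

€1,066

Monthly rate r = 20%/12 = 1.66667% = 0.0166667.
Payoff takes n = ⌈−ln(1 − rB₀/P)/ln(1+r)⌉ = ⌈12.930⌉ = 13 payments; the last is €716.26.
Total paid = 12·€770.00 + €716.26 = €9,956.26.
Total interest = total paid − principal = €9,956.26 − €8,890.00 = €1,066.26.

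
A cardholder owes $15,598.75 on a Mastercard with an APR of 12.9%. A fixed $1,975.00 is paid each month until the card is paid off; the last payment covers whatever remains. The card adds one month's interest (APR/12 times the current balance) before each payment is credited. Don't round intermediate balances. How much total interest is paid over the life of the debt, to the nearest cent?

$791.92

Monthly rate r = 12.9%/12 = 1.075% = 0.01075.
Payoff takes n = ⌈−ln(1 − rB₀/P)/ln(1+r)⌉ = ⌈8.298⌉ = 9 payments; the last is $590.67.
Total paid = 8·$1,975.00 + $590.67 = $16,390.67.
Total interest = total paid − principal = $16,390.67 − $15,598.75 = $791.92.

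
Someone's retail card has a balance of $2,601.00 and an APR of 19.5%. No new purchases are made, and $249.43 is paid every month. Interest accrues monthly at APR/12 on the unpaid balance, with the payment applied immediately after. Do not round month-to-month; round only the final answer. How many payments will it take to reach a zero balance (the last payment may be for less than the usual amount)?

Monthly rate r = 19.5%/12 = 1.625% = 0.01625.
Recurrence: B ← B·(1+r) − $249.43.
Month 1: interest $42.27; balance after payment $2,393.84.
Month 2: interest $38.90; balance after payment $2,183.31.
Closed form: n = −ln(1 − rB₀/P)/ln(1+r) = −ln(0.83055)/ln(1.01625) ≈ 11.518, so the balance reaches zero during payment 12.

12 months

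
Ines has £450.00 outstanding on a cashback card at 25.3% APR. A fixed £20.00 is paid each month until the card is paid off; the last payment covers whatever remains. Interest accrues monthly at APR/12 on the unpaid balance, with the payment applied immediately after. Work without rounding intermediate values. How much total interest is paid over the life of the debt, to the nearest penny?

Monthly rate r = 25.3%/12 = 2.10833% = 0.0210833.
Payoff takes n = ⌈−ln(1 − rB₀/P)/ln(1+r)⌉ = ⌈30.826⌉ = 31 payments; the last is £16.56.
Total paid = 30·£20.00 + £16.56 = £616.56.
Total interest = total paid − principal = £616.56 − £450.00 = £166.56.

£166.56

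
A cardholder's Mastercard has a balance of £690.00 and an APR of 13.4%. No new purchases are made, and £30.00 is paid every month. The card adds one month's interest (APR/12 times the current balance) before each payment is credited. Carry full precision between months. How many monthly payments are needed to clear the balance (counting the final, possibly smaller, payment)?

27 months

Monthly rate r = 13.4%/12 = 1.11667% = 0.0111667.
Recurrence: B ← B·(1+r) − £30.00.
Month 1: interest £7.71; balance after payment £667.71.
Month 2: interest £7.46; balance after payment £645.16.
Closed form: n = −ln(1 − rB₀/P)/ln(1+r) = −ln(0.74317)/ln(1.01117) ≈ 26.730, so the balance reaches zero during payment 27.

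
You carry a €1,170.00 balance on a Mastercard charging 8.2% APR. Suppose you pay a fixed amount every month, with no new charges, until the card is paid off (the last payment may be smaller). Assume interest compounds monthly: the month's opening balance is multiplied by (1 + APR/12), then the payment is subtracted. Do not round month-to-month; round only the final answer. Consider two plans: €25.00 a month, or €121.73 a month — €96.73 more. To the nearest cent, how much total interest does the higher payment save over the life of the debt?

Monthly rate r = 8.2%/12 = 0.683333% = 0.00683333.
At €25.00/mo: n = ⌈−ln(1 − rB₀/P)/ln(1+r)⌉ = 57 payments (last €14.72); total interest = total paid − €1,170.00 = €244.72.
At €121.73/mo: 10 payments (last €118.76); total interest €44.33.
Interest saved = €244.72 − €44.33 = €200.39.

€200.39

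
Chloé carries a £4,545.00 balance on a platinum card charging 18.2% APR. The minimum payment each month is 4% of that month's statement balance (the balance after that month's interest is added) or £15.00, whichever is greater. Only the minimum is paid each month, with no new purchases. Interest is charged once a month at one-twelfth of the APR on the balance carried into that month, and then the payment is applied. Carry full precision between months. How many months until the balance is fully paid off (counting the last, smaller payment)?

129 months

Monthly rate r = 18.2%/12 = 1.51667% = 0.0151667.
While 4% of the post-interest balance exceeds £15.00, each month B ← (B·(1+r))·(1 − 0.04), i.e. B shrinks by the factor (1+r)·0.96 = 0.97456.
This holds for months 1–98. Entering month 99 the balance is £363.73; 4% of the post-interest balance is now below £15.00, so the flat £15.00 minimum applies from here.
From month 99 a fixed £15.00 at rate r clears £363.73 in 31 more payments. Total: 98 + 31 = 129 months.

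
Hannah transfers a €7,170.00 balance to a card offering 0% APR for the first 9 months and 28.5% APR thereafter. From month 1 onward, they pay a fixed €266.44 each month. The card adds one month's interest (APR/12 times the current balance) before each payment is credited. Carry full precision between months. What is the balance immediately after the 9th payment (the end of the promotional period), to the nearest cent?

Promo months 1–9 at r₀ = 0%/12 = 0; months 10+ at r₁ = 28.5%/12 = 0.02375.
After month 9 (no interest yet): B = €7,170.00 − 9·€266.44 = €4,772.04.

€4,772.04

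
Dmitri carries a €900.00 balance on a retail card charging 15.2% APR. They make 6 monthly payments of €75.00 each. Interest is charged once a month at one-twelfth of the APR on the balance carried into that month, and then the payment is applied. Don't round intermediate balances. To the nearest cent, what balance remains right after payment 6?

Monthly rate r = 15.2%/12 = 1.26667% = 0.0126667.
Each month: B ← B·(1+r) − €75.00.
Month 1: interest €11.40; balance after payment €836.40.
Month 2: interest €10.59; balance after payment €771.99.
Month 3: interest €9.78; balance after payment €706.77.
Month 4: interest €8.95; balance after payment €640.73.
Month 5: interest €8.12; balance after payment €573.84.
Month 6: interest €7.27; balance after payment €506.11.

€506.11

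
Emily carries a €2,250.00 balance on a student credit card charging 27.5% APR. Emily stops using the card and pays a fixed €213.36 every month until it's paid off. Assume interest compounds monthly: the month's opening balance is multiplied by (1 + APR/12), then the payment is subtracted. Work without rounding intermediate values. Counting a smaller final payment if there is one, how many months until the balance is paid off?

Monthly rate r = 27.5%/12 = 2.29167% = 0.0229167.
Recurrence: B ← B·(1+r) − €213.36.
Month 1: interest €51.56; balance after payment €2,088.20.
Month 2: interest €47.85; balance after payment €1,922.70.
Closed form: n = −ln(1 − rB₀/P)/ln(1+r) = −ln(0.75833)/ln(1.02292) ≈ 12.209, so the balance reaches zero during payment 13.

13 payments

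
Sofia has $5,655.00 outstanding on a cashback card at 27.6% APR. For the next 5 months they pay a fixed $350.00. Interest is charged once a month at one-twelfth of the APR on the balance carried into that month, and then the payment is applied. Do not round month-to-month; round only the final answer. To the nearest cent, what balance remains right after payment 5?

$4,503.56

Monthly rate r = 27.6%/12 = 2.3% = 0.023.
Each month: B ← B·(1+r) − $350.00.
Month 1: interest $130.06; balance after payment $5,435.06.
Month 2: interest $125.01; balance after payment $5,210.07.
Month 3: interest $119.83; balance after payment $4,979.90.
Month 4: interest $114.54; balance after payment $4,744.44.
Month 5: interest $109.12; balance after payment $4,503.56.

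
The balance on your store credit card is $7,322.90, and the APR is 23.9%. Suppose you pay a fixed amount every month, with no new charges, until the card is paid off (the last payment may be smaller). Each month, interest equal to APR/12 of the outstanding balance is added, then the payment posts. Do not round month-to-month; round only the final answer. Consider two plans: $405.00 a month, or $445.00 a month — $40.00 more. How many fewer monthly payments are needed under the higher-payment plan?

2 fewer payments

Monthly rate r = 23.9%/12 = 1.99167% = 0.0199167.
At $405.00/mo: n = ⌈−ln(1 − rB₀/P)/ln(1+r)⌉ = 23 payments (last $259.91); total interest = total paid − $7,322.90 = $1,847.01.
At $445.00/mo: 21 payments (last $61.52); total interest $1,638.62.
Payments saved = 23 − 21 = 2.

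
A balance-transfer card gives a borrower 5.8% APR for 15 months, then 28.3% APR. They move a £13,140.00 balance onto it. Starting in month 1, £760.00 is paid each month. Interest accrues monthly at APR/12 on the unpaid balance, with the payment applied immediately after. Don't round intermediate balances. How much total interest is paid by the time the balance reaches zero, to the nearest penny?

Promo months 1–15 at r₀ = 5.8%/12 = 0.00483333; months 16+ at r₁ = 28.3%/12 = 0.0235833.
After month 15: iterate B ← B·(1+r₀) − £760.00 for 15 months → £2,331.67.
Then at r₁ with £760.00/mo: n₂ = −ln(1 − r₁·B/P)/ln(1+r₁) ≈ 3.22 → 4 more payments.
Total paid = 18·£760.00 + £170.29 = £13,850.29; interest = £13,850.29 − £13,140.00 = £710.29.

£710.29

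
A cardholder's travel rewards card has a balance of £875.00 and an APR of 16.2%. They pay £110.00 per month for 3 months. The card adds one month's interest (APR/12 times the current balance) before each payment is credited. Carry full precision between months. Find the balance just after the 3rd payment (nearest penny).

Monthly rate r = 16.2%/12 = 1.35% = 0.0135.
Each month: B ← B·(1+r) − £110.00.
Month 1: interest £11.81; balance after payment £776.81.
Month 2: interest £10.49; balance after payment £677.30.
Month 3: interest £9.14; balance after payment £576.44.

£576.44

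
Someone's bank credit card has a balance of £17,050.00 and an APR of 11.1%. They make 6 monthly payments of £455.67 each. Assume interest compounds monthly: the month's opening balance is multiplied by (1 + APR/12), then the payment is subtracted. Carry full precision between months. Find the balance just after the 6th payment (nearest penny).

Monthly rate r = 11.1%/12 = 0.925% = 0.00925.
Each month: B ← B·(1+r) − £455.67.
Month 1: interest £157.71; balance after payment £16,752.04.
Month 2: interest £154.96; balance after payment £16,451.33.
Month 3: interest £152.17; balance after payment £16,147.83.
Month 4: interest £149.37; balance after payment £15,841.53.
Month 5: interest £146.53; balance after payment £15,532.40.
Month 6: interest £143.67; balance after payment £15,220.40.

£15,220.40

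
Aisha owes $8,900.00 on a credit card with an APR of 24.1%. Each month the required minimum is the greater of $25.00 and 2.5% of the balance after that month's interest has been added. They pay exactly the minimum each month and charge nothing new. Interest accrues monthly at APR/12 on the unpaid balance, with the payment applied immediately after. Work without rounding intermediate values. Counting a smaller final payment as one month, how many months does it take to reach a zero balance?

484 months

Monthly rate r = 24.1%/12 = 2.00833% = 0.0200833.
While 2.5% of the post-interest balance exceeds $25.00, each month B ← (B·(1+r))·(1 − 0.025), i.e. B shrinks by the factor (1+r)·0.975 = 0.99458.
This holds for months 1–406. Entering month 407 the balance is $980.25; 2.5% of the post-interest balance is now below $25.00, so the flat $25.00 minimum applies from here.
From month 407 a fixed $25.00 at rate r clears $980.25 in 78 more payments. Total: 406 + 78 = 484 months.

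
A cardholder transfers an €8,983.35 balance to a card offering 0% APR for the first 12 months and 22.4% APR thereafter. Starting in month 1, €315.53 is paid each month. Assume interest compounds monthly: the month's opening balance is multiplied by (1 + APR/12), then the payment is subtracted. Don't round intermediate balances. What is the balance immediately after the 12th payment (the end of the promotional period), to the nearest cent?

Promo months 1–12 at r₀ = 0%/12 = 0; months 13+ at r₁ = 22.4%/12 = 0.0186667.
After month 12 (no interest yet): B = €8,983.35 − 12·€315.53 = €5,196.99.

€5,196.99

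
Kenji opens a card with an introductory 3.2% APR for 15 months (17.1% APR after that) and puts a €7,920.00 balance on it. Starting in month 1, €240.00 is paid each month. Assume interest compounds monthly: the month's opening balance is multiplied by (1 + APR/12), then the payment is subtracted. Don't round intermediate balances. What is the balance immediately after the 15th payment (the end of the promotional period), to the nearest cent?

€4,574.80

Promo months 1–15 at r₀ = 3.2%/12 = 0.00266667; months 16+ at r₁ = 17.1%/12 = 0.01425.
After month 15: iterate B ← B·(1+r₀) − €240.00 for 15 months → €4,574.80.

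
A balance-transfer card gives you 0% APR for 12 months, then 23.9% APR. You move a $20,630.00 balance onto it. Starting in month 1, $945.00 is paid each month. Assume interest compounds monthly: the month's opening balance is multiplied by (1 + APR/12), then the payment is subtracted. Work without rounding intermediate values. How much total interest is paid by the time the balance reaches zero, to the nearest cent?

$1,151.93

Promo months 1–12 at r₀ = 0%/12 = 0; months 13+ at r₁ = 23.9%/12 = 0.0199167.
After month 12 (no interest yet): B = $20,630.00 − 12·$945.00 = $9,290.00.
Then at r₁ with $945.00/mo: n₂ = −ln(1 − r₁·B/P)/ln(1+r₁) ≈ 11.05 → 12 more payments.
Total paid = 23·$945.00 + $46.93 = $21,781.93; interest = $21,781.93 − $20,630.00 = $1,151.93.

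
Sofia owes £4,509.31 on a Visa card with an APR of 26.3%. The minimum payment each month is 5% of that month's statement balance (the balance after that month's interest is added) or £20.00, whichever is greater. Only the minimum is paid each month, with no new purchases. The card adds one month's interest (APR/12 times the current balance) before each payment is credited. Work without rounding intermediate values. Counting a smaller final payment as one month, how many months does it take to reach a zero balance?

Monthly rate r = 26.3%/12 = 2.19167% = 0.0219167.
While 5% of the post-interest balance exceeds £20.00, each month B ← (B·(1+r))·(1 − 0.05), i.e. B shrinks by the factor (1+r)·0.95 = 0.97082.
This holds for months 1–83. Entering month 84 the balance is £386.06; 5% of the post-interest balance is now below £20.00, so the flat £20.00 minimum applies from here.
From month 84 a fixed £20.00 at rate r clears £386.06 in 26 more payments. Total: 83 + 26 = 109 months.

109 months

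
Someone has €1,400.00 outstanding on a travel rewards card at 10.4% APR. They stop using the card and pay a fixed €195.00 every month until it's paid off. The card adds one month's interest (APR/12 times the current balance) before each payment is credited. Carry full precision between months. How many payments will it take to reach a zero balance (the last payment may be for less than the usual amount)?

Monthly rate r = 10.4%/12 = 0.866667% = 0.00866667.
Recurrence: B ← B·(1+r) − €195.00.
Month 1: interest €12.13; balance after payment €1,217.13.
Month 2: interest €10.55; balance after payment €1,032.68.
Closed form: n = −ln(1 − rB₀/P)/ln(1+r) = −ln(0.93778)/ln(1.00867) ≈ 7.445, so the balance reaches zero during payment 8.

8 months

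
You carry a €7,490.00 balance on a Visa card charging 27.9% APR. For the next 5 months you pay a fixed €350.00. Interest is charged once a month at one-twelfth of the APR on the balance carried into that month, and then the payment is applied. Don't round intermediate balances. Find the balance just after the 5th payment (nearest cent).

€6,568.86

Monthly rate r = 27.9%/12 = 2.325% = 0.02325.
Each month: B ← B·(1+r) − €350.00.
Month 1: interest €174.14; balance after payment €7,314.14.
Month 2: interest €170.05; balance after payment €7,134.20.
Month 3: interest €165.87; balance after payment €6,950.07.
Month 4: interest €161.59; balance after payment €6,761.66.
Month 5: interest €157.21; balance after payment €6,568.86.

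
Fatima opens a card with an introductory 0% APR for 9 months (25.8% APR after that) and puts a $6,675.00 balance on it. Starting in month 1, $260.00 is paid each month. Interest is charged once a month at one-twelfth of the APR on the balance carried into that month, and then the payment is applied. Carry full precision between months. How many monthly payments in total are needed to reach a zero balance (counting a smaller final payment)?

Promo months 1–9 at r₀ = 0%/12 = 0; months 10+ at r₁ = 25.8%/12 = 0.0215.
After month 9 (no interest yet): B = $6,675.00 − 9·$260.00 = $4,335.00.
Then at r₁ with $260.00/mo: n₂ = −ln(1 − r₁·B/P)/ln(1+r₁) ≈ 20.87 → 21 more payments.

30 payments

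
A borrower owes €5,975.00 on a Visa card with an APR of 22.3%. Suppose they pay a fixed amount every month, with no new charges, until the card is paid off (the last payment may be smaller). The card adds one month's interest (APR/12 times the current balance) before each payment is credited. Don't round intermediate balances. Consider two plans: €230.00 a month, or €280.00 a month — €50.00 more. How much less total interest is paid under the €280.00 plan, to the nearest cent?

Monthly rate r = 22.3%/12 = 1.85833% = 0.0185833.
At €230.00/mo: n = ⌈−ln(1 − rB₀/P)/ln(1+r)⌉ = 36 payments (last €185.28); total interest = total paid − €5,975.00 = €2,260.28.
At €280.00/mo: 28 payments (last €121.61); total interest €1,706.61.
Interest saved = €2,260.28 − €1,706.61 = €553.67.

€553.67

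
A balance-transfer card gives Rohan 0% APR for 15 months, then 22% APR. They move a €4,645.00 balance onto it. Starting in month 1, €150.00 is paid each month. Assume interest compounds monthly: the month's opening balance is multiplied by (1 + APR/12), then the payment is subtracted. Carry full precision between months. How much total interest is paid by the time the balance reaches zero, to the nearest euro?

€465

Promo months 1–15 at r₀ = 0%/12 = 0; months 16+ at r₁ = 22%/12 = 0.0183333.
After month 15 (no interest yet): B = €4,645.00 − 15·€150.00 = €2,395.00.
Then at r₁ with €150.00/mo: n₂ = −ln(1 − r₁·B/P)/ln(1+r₁) ≈ 19.06 → 20 more payments.
Total paid = 34·€150.00 + €9.60 = €5,109.60; interest = €5,109.60 − €4,645.00 = €464.60.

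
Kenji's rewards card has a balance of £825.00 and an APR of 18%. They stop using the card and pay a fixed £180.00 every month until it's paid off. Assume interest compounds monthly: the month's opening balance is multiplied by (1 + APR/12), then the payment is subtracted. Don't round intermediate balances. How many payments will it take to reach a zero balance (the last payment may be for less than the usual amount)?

5 months

Monthly rate r = 18%/12 = 1.5% = 0.015.
Recurrence: B ← B·(1+r) − £180.00.
Month 1: interest £12.38; balance after payment £657.38.
Month 2: interest £9.86; balance after payment £487.24.
Month 3: interest £7.31; balance after payment £314.54.
Month 4: interest £4.72; balance after payment £139.26.
Month 5: interest £2.09; balance after payment £0.00.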